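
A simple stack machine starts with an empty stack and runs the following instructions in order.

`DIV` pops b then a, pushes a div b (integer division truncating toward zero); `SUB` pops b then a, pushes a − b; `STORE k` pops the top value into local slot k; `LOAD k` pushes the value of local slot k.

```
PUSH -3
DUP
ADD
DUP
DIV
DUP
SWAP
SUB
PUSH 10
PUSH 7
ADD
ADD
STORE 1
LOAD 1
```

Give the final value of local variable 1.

PUSH -3 : [-3]
DUP     : [-3, -3]
ADD     : [-6]
DUP     : [-6, -6]
DIV     : [1]
DUP     : [1, 1]
SWAP    : [1, 1]
SUB     : [0]
PUSH 10 : [0, 10]
PUSH 7  : [0, 10, 7]
ADD     : [0, 17]
ADD     : [17]
STORE 1 : []
LOAD 1  : [17]

17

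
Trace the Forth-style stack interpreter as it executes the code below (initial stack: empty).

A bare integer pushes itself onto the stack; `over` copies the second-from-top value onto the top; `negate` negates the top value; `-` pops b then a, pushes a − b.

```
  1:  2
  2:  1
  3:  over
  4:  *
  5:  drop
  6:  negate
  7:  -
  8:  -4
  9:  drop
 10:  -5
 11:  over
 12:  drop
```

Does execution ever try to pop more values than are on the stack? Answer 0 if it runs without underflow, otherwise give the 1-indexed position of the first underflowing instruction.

2       2
1       2 1
over    2 1 2
*       2 2
drop    2
negate  -2
-  — needs 2 operands, stack has 1 → underflow

7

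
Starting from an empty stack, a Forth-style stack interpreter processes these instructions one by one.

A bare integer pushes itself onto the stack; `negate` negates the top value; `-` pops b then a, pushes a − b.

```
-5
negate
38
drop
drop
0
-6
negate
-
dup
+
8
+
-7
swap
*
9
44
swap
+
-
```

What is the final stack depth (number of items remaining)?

1

-5     : -5
negate : 5
38     : 5 38
drop   : 5
drop   : (empty)
0      : 0
-6     : 0 -6
negate : 0 6
-      : -6
dup    : -6 -6
+      : -12
8      : -12 8
+      : -4
-7     : -4 -7
swap   : -7 -4
*      : 28
9      : 28 9
44     : 28 9 44
swap   : 28 44 9
+      : 28 53
-      : -25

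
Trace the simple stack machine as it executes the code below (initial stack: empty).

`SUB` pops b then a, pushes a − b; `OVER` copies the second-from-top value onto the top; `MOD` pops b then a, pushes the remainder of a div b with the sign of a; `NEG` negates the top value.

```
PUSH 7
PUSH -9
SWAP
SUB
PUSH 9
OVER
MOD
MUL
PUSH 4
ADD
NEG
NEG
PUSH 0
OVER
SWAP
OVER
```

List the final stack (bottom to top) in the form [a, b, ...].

PUSH 7  → 7
PUSH -9 → 7 -9
SWAP    → -9 7
SUB     → -16
PUSH 9  → -16 9
OVER    → -16 9 -16
MOD     → -16 9
MUL     → -144
PUSH 4  → -144 4
ADD     → -140
NEG     → 140
NEG     → -140
PUSH 0  → -140 0
OVER    → -140 0 -140
SWAP    → -140 -140 0
OVER    → -140 -140 0 -140

[-140, -140, 0, -140]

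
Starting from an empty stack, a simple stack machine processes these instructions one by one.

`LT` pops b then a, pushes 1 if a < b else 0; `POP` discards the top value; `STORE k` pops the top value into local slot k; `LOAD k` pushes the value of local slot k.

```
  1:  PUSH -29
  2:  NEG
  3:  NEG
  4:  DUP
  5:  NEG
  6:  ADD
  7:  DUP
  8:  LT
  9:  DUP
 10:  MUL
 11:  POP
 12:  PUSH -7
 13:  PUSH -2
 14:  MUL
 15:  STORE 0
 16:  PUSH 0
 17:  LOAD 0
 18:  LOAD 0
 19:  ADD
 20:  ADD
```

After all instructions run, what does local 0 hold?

14

PUSH -29  -29
NEG       29
NEG       -29
DUP       -29 -29
NEG       -29 29
ADD       0
DUP       0 0
LT        0
DUP       0 0
MUL       0
POP       (empty)
PUSH -7   -7
PUSH -2   -7 -2
MUL       14
STORE 0   (empty)
PUSH 0    0
LOAD 0    0 14
LOAD 0    0 14 14
ADD       0 28
ADD       28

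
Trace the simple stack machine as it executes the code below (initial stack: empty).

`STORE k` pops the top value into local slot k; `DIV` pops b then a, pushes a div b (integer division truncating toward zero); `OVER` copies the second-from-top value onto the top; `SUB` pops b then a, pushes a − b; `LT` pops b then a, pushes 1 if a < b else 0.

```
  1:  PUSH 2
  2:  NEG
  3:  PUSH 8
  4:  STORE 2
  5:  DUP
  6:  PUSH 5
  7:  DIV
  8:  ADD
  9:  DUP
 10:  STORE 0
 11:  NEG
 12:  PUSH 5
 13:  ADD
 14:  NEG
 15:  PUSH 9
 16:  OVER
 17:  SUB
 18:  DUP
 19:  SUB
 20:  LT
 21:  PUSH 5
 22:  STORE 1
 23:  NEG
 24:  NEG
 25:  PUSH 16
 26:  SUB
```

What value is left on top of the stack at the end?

-15

PUSH 2  → [2]
NEG     → [-2]
PUSH 8  → [-2, 8]
STORE 2 → [-2]
DUP     → [-2, -2]
PUSH 5  → [-2, -2, 5]
DIV     → [-2, 0]
ADD     → [-2]
DUP     → [-2, -2]
STORE 0 → [-2]
NEG     → [2]
PUSH 5  → [2, 5]
ADD     → [7]
NEG     → [-7]
PUSH 9  → [-7, 9]
OVER    → [-7, 9, -7]
SUB     → [-7, 16]
DUP     → [-7, 16, 16]
SUB     → [-7, 0]
LT      → [1]
PUSH 5  → [1, 5]
STORE 1 → [1]
NEG     → [-1]
NEG     → [1]
PUSH 16 → [1, 16]
SUB     → [-15]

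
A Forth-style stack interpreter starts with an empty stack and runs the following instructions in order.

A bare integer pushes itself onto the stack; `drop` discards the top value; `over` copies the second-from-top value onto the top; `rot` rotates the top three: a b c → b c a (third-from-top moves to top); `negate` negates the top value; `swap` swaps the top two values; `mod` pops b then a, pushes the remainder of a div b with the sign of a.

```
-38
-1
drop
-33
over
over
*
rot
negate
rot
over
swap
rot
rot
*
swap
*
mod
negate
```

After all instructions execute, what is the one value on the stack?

-1254

-38    -> -38
-1     -> -38 -1
drop   -> -38
-33    -> -38 -33
over   -> -38 -33 -38
over   -> -38 -33 -38 -33
*      -> -38 -33 1254
rot    -> -33 1254 -38
negate -> -33 1254 38
rot    -> 1254 38 -33
over   -> 1254 38 -33 38
swap   -> 1254 38 38 -33
rot    -> 1254 38 -33 38
rot    -> 1254 -33 38 38
*      -> 1254 -33 1444
swap   -> 1254 1444 -33
*      -> 1254 -47652
mod    -> 1254
negate -> -1254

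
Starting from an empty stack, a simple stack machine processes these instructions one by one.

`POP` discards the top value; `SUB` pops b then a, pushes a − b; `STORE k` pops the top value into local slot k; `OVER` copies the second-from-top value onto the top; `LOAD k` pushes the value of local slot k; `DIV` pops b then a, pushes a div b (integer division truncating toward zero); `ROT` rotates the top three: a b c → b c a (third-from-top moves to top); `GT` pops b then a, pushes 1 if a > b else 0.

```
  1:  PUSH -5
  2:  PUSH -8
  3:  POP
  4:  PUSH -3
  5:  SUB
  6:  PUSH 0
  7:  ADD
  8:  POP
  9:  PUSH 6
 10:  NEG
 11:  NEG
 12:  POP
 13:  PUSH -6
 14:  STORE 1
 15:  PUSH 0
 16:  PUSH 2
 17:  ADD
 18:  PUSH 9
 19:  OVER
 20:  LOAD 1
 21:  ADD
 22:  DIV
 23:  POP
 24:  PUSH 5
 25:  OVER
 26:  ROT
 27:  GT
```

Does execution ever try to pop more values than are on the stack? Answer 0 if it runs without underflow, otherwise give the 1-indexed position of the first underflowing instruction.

PUSH -5 → -5
PUSH -8 → -5 -8
POP     → -5
PUSH -3 → -5 -3
SUB     → -2
PUSH 0  → -2 0
ADD     → -2
POP     → (empty)
PUSH 6  → 6
NEG     → -6
NEG     → 6
POP     → (empty)
PUSH -6 → -6
STORE 1 → (empty)
PUSH 0  → 0
PUSH 2  → 0 2
ADD     → 2
PUSH 9  → 2 9
OVER    → 2 9 2
LOAD 1  → 2 9 2 -6
ADD     → 2 9 -4
DIV     → 2 -2
POP     → 2
PUSH 5  → 2 5
OVER    → 2 5 2
ROT     → 5 2 2
GT      → 5 0

0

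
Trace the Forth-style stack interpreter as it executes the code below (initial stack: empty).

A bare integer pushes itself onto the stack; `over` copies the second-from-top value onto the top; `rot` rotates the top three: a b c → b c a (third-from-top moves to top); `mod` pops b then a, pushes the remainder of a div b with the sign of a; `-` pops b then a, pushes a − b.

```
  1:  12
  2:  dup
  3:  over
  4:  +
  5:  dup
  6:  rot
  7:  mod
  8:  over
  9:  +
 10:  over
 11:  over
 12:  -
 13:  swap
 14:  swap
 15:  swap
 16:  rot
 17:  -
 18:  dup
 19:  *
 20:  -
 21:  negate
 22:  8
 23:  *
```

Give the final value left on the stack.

0

12     → [12]
dup    → [12, 12]
over   → [12, 12, 12]
+      → [12, 24]
dup    → [12, 24, 24]
rot    → [24, 24, 12]
mod    → [24, 0]
over   → [24, 0, 24]
+      → [24, 24]
over   → [24, 24, 24]
over   → [24, 24, 24, 24]
-      → [24, 24, 0]
swap   → [24, 0, 24]
swap   → [24, 24, 0]
swap   → [24, 0, 24]
rot    → [0, 24, 24]
-      → [0, 0]
dup    → [0, 0, 0]
*      → [0, 0]
-      → [0]
negate → [0]
8      → [0, 8]
*      → [0]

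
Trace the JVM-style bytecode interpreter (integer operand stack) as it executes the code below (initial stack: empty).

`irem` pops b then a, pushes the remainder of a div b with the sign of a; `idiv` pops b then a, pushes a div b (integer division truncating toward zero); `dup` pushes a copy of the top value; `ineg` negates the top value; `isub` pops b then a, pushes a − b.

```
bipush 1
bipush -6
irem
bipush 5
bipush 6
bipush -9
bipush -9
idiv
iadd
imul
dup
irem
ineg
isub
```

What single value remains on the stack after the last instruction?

1

bipush 1  -> [1]
bipush -6 -> [1, -6]
irem      -> [1]
bipush 5  -> [1, 5]
bipush 6  -> [1, 5, 6]
bipush -9 -> [1, 5, 6, -9]
bipush -9 -> [1, 5, 6, -9, -9]
idiv      -> [1, 5, 6, 1]
iadd      -> [1, 5, 7]
imul      -> [1, 35]
dup       -> [1, 35, 35]
irem      -> [1, 0]
ineg      -> [1, 0]
isub      -> [1]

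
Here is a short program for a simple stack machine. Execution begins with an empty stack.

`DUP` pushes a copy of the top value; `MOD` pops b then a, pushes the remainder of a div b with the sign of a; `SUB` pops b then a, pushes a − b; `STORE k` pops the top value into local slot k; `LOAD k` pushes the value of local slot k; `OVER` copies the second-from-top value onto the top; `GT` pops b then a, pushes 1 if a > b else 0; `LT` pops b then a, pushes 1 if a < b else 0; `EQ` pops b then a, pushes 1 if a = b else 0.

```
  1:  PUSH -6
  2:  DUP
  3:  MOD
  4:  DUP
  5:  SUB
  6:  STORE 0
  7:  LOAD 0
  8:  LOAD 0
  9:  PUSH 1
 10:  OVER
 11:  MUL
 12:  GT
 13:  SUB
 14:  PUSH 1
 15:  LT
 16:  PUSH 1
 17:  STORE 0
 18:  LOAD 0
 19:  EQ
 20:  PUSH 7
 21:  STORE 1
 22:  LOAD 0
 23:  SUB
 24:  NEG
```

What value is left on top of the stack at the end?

PUSH -6  [-6]
DUP      [-6, -6]
MOD      [0]
DUP      [0, 0]
SUB      [0]
STORE 0  []
LOAD 0   [0]
LOAD 0   [0, 0]
PUSH 1   [0, 0, 1]
OVER     [0, 0, 1, 0]
MUL      [0, 0, 0]
GT       [0, 0]
SUB      [0]
PUSH 1   [0, 1]
LT       [1]
PUSH 1   [1, 1]
STORE 0  [1]
LOAD 0   [1, 1]
EQ       [1]
PUSH 7   [1, 7]
STORE 1  [1]
LOAD 0   [1, 1]
SUB      [0]
NEG      [0]

0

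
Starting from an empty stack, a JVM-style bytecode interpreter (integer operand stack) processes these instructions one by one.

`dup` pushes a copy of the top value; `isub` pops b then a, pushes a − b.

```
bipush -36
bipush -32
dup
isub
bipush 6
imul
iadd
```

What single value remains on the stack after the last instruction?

-36

bipush -36 -> [-36]
bipush -32 -> [-36, -32]
dup        -> [-36, -32, -32]
isub       -> [-36, 0]
bipush 6   -> [-36, 0, 6]
imul       -> [-36, 0]
iadd       -> [-36]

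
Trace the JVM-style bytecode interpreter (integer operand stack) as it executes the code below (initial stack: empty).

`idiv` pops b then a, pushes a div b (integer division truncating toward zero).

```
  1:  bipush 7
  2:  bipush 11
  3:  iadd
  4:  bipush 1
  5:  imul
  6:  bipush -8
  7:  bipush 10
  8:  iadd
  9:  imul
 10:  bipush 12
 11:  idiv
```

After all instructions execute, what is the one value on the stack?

bipush 7   [7]
bipush 11  [7, 11]
iadd       [18]
bipush 1   [18, 1]
imul       [18]
bipush -8  [18, -8]
bipush 10  [18, -8, 10]
iadd       [18, 2]
imul       [36]
bipush 12  [36, 12]
idiv       [3]

3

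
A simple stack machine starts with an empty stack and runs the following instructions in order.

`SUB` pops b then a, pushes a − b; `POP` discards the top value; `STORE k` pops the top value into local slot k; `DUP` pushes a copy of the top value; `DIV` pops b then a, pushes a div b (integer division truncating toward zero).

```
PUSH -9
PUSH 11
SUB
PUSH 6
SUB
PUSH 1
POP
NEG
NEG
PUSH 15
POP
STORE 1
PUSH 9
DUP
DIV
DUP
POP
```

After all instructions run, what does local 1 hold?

PUSH -9  -9
PUSH 11  -9 11
SUB      -20
PUSH 6   -20 6
SUB      -26
PUSH 1   -26 1
POP      -26
NEG      26
NEG      -26
PUSH 15  -26 15
POP      -26
STORE 1  (empty)
PUSH 9   9
DUP      9 9
DIV      1
DUP      1 1
POP      1

-26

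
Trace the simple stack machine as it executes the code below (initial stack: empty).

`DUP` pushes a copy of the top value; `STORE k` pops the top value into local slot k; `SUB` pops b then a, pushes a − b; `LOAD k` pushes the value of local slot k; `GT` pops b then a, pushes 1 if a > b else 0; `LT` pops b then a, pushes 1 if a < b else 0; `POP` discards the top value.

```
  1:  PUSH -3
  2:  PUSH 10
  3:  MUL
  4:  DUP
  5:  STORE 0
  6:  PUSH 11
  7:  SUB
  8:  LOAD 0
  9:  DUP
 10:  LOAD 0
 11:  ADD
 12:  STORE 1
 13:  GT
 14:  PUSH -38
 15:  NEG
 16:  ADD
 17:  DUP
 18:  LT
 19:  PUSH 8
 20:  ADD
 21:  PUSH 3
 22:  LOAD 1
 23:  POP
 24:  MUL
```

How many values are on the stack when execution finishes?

PUSH -3  -> -3
PUSH 10  -> -3 10
MUL      -> -30
DUP      -> -30 -30
STORE 0  -> -30
PUSH 11  -> -30 11
SUB      -> -41
LOAD 0   -> -41 -30
DUP      -> -41 -30 -30
LOAD 0   -> -41 -30 -30 -30
ADD      -> -41 -30 -60
STORE 1  -> -41 -30
GT       -> 0
PUSH -38 -> 0 -38
NEG      -> 0 38
ADD      -> 38
DUP      -> 38 38
LT       -> 0
PUSH 8   -> 0 8
ADD      -> 8
PUSH 3   -> 8 3
LOAD 1   -> 8 3 -60
POP      -> 8 3
MUL      -> 24

1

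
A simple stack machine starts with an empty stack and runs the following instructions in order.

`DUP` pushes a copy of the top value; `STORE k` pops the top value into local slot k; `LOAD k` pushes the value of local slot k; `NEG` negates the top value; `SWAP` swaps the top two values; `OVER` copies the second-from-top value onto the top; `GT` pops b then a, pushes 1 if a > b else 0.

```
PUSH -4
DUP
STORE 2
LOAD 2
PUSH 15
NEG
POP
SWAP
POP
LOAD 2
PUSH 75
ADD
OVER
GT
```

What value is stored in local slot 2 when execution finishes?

PUSH -4  -4
DUP      -4 -4
STORE 2  -4
LOAD 2   -4 -4
PUSH 15  -4 -4 15
NEG      -4 -4 -15
POP      -4 -4
SWAP     -4 -4
POP      -4
LOAD 2   -4 -4
PUSH 75  -4 -4 75
ADD      -4 71
OVER     -4 71 -4
GT       -4 1

-4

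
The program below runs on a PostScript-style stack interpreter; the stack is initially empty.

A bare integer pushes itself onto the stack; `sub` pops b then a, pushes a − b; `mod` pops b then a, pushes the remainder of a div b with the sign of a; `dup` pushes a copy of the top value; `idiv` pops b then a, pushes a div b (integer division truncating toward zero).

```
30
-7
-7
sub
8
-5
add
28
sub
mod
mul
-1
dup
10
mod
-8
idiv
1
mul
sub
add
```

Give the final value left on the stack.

30   → 30
-7   → 30 -7
-7   → 30 -7 -7
sub  → 30 0
8    → 30 0 8
-5   → 30 0 8 -5
add  → 30 0 3
28   → 30 0 3 28
sub  → 30 0 -25
mod  → 30 0
mul  → 0
-1   → 0 -1
dup  → 0 -1 -1
10   → 0 -1 -1 10
mod  → 0 -1 -1
-8   → 0 -1 -1 -8
idiv → 0 -1 0
1    → 0 -1 0 1
mul  → 0 -1 0
sub  → 0 -1
add  → -1

-1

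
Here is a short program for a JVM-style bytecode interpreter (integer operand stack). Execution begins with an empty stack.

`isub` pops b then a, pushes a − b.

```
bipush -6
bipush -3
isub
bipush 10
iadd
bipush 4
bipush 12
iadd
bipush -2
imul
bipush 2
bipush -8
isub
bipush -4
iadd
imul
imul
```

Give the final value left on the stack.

-1344

bipush -6 : [-6]
bipush -3 : [-6, -3]
isub      : [-3]
bipush 10 : [-3, 10]
iadd      : [7]
bipush 4  : [7, 4]
bipush 12 : [7, 4, 12]
iadd      : [7, 16]
bipush -2 : [7, 16, -2]
imul      : [7, -32]
bipush 2  : [7, -32, 2]
bipush -8 : [7, -32, 2, -8]
isub      : [7, -32, 10]
bipush -4 : [7, -32, 10, -4]
iadd      : [7, -32, 6]
imul      : [7, -192]
imul      : [-1344]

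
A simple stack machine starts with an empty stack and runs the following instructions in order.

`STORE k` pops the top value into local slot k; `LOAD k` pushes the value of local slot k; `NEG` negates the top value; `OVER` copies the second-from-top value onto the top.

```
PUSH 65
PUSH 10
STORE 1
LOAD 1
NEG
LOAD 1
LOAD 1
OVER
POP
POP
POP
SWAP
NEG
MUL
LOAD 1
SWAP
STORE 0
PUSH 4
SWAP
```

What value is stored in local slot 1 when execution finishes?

PUSH 65 : 65
PUSH 10 : 65 10
STORE 1 : 65
LOAD 1  : 65 10
NEG     : 65 -10
LOAD 1  : 65 -10 10
LOAD 1  : 65 -10 10 10
OVER    : 65 -10 10 10 10
POP     : 65 -10 10 10
POP     : 65 -10 10
POP     : 65 -10
SWAP    : -10 65
NEG     : -10 -65
MUL     : 650
LOAD 1  : 650 10
SWAP    : 10 650
STORE 0 : 10
PUSH 4  : 10 4
SWAP    : 4 10

10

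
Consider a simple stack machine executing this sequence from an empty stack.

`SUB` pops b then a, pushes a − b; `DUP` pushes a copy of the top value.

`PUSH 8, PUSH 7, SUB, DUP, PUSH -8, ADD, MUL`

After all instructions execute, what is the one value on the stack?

PUSH 8   [8]
PUSH 7   [8, 7]
SUB      [1]
DUP      [1, 1]
PUSH -8  [1, 1, -8]
ADD      [1, -7]
MUL      [-7]

-7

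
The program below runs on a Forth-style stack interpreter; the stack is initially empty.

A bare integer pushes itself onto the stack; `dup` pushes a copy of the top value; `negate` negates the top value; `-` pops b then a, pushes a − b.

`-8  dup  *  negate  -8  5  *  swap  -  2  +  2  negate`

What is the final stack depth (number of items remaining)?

2

-8      [-8]
dup     [-8, -8]
*       [64]
negate  [-64]
-8      [-64, -8]
5       [-64, -8, 5]
*       [-64, -40]
swap    [-40, -64]
-       [24]
2       [24, 2]
+       [26]
2       [26, 2]
negate  [26, -2]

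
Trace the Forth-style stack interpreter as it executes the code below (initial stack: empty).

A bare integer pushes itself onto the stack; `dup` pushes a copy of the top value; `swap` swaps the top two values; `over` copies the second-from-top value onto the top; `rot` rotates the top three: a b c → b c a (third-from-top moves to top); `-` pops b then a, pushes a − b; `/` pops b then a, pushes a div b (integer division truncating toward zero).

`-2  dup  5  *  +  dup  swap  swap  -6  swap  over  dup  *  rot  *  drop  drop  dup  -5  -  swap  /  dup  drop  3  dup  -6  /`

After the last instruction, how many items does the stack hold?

3

-2   -> -2
dup  -> -2 -2
5    -> -2 -2 5
*    -> -2 -10
+    -> -12
dup  -> -12 -12
swap -> -12 -12
swap -> -12 -12
-6   -> -12 -12 -6
swap -> -12 -6 -12
over -> -12 -6 -12 -6
dup  -> -12 -6 -12 -6 -6
*    -> -12 -6 -12 36
rot  -> -12 -12 36 -6
*    -> -12 -12 -216
drop -> -12 -12
drop -> -12
dup  -> -12 -12
-5   -> -12 -12 -5
-    -> -12 -7
swap -> -7 -12
/    -> 0
dup  -> 0 0
drop -> 0
3    -> 0 3
dup  -> 0 3 3
-6   -> 0 3 3 -6
/    -> 0 3 0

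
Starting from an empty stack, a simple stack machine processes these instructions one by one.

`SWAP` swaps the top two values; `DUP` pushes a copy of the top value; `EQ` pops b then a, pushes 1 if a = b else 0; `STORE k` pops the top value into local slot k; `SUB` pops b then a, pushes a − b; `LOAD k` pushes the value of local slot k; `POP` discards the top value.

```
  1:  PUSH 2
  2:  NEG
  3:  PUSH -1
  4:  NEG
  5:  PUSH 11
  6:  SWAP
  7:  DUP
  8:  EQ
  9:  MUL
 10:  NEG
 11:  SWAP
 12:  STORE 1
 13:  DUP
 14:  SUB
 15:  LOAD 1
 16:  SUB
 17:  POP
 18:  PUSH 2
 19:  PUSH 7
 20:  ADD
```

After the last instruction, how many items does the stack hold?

1

PUSH 2  -> [2]
NEG     -> [-2]
PUSH -1 -> [-2, -1]
NEG     -> [-2, 1]
PUSH 11 -> [-2, 1, 11]
SWAP    -> [-2, 11, 1]
DUP     -> [-2, 11, 1, 1]
EQ      -> [-2, 11, 1]
MUL     -> [-2, 11]
NEG     -> [-2, -11]
SWAP    -> [-11, -2]
STORE 1 -> [-11]
DUP     -> [-11, -11]
SUB     -> [0]
LOAD 1  -> [0, -2]
SUB     -> [2]
POP     -> []
PUSH 2  -> [2]
PUSH 7  -> [2, 7]
ADD     -> [9]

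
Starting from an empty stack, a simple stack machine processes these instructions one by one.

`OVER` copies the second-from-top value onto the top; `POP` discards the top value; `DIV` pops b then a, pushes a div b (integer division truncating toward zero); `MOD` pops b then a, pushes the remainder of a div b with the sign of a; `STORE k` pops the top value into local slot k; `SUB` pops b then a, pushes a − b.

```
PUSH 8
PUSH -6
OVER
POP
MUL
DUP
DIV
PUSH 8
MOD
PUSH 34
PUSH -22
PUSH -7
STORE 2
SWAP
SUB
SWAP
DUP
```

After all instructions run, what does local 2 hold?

PUSH 8   → 8
PUSH -6  → 8 -6
OVER     → 8 -6 8
POP      → 8 -6
MUL      → -48
DUP      → -48 -48
DIV      → 1
PUSH 8   → 1 8
MOD      → 1
PUSH 34  → 1 34
PUSH -22 → 1 34 -22
PUSH -7  → 1 34 -22 -7
STORE 2  → 1 34 -22
SWAP     → 1 -22 34
SUB      → 1 -56
SWAP     → -56 1
DUP      → -56 1 1

-7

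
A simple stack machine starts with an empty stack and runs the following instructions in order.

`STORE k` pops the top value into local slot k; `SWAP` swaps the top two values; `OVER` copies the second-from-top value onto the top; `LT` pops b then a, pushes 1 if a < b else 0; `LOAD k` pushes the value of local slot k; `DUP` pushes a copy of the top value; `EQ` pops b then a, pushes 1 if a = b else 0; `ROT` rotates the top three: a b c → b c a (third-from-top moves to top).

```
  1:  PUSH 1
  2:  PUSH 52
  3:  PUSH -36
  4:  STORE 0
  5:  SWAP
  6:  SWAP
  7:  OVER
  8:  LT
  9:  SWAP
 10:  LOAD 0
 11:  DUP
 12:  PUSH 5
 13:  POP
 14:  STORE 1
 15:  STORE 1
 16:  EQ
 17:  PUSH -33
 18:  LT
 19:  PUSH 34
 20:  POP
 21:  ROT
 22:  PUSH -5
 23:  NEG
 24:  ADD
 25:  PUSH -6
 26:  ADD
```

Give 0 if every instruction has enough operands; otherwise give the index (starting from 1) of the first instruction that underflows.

21

PUSH 1   → 1
PUSH 52  → 1 52
PUSH -36 → 1 52 -36
STORE 0  → 1 52
SWAP     → 52 1
SWAP     → 1 52
OVER     → 1 52 1
LT       → 1 0
SWAP     → 0 1
LOAD 0   → 0 1 -36
DUP      → 0 1 -36 -36
PUSH 5   → 0 1 -36 -36 5
POP      → 0 1 -36 -36
STORE 1  → 0 1 -36
STORE 1  → 0 1
EQ       → 0
PUSH -33 → 0 -33
LT       → 0
PUSH 34  → 0 34
POP      → 0
ROT  — needs 3 operands, stack has 1 → underflow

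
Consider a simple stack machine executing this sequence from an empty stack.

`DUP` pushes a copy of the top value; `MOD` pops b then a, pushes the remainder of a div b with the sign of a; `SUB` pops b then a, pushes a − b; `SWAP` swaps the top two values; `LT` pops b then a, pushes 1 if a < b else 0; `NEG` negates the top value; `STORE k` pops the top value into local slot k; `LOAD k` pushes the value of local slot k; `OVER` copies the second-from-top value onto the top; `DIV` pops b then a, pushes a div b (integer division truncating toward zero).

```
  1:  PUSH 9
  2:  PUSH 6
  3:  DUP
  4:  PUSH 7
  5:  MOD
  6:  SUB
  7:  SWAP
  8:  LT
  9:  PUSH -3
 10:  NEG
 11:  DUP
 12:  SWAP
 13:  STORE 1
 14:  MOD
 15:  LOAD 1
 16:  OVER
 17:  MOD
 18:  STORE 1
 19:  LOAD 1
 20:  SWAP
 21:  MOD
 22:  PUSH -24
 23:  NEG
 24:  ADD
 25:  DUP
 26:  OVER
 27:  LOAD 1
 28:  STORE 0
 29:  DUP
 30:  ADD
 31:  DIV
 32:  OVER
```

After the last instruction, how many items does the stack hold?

PUSH 9   -> [9]
PUSH 6   -> [9, 6]
DUP      -> [9, 6, 6]
PUSH 7   -> [9, 6, 6, 7]
MOD      -> [9, 6, 6]
SUB      -> [9, 0]
SWAP     -> [0, 9]
LT       -> [1]
PUSH -3  -> [1, -3]
NEG      -> [1, 3]
DUP      -> [1, 3, 3]
SWAP     -> [1, 3, 3]
STORE 1  -> [1, 3]
MOD      -> [1]
LOAD 1   -> [1, 3]
OVER     -> [1, 3, 1]
MOD      -> [1, 0]
STORE 1  -> [1]
LOAD 1   -> [1, 0]
SWAP     -> [0, 1]
MOD      -> [0]
PUSH -24 -> [0, -24]
NEG      -> [0, 24]
ADD      -> [24]
DUP      -> [24, 24]
OVER     -> [24, 24, 24]
LOAD 1   -> [24, 24, 24, 0]
STORE 0  -> [24, 24, 24]
DUP      -> [24, 24, 24, 24]
ADD      -> [24, 24, 48]
DIV      -> [24, 0]
OVER     -> [24, 0, 24]

3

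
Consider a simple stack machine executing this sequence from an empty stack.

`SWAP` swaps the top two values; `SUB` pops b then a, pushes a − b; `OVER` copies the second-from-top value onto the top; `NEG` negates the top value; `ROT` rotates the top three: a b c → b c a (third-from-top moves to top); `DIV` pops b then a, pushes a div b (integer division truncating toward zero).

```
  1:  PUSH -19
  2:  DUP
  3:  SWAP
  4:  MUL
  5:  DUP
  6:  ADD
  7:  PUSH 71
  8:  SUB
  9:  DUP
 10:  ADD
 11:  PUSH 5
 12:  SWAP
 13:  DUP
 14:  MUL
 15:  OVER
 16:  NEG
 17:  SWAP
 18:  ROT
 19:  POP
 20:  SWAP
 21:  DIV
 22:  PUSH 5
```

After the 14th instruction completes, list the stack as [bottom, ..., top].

PUSH -19 → [-19]
DUP      → [-19, -19]
SWAP     → [-19, -19]
MUL      → [361]
DUP      → [361, 361]
ADD      → [722]
PUSH 71  → [722, 71]
SUB      → [651]
DUP      → [651, 651]
ADD      → [1302]
PUSH 5   → [1302, 5]
SWAP     → [5, 1302]
DUP      → [5, 1302, 1302]
MUL      → [5, 1695204]

[5, 1695204]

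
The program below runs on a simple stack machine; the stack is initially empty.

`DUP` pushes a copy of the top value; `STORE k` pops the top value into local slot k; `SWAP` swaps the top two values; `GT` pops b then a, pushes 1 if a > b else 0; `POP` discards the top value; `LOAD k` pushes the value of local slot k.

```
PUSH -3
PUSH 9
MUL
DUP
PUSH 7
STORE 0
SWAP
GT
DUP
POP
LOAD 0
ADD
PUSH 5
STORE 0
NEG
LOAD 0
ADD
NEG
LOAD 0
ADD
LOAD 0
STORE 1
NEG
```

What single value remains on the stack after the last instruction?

PUSH -3 → [-3]
PUSH 9  → [-3, 9]
MUL     → [-27]
DUP     → [-27, -27]
PUSH 7  → [-27, -27, 7]
STORE 0 → [-27, -27]
SWAP    → [-27, -27]
GT      → [0]
DUP     → [0, 0]
POP     → [0]
LOAD 0  → [0, 7]
ADD     → [7]
PUSH 5  → [7, 5]
STORE 0 → [7]
NEG     → [-7]
LOAD 0  → [-7, 5]
ADD     → [-2]
NEG     → [2]
LOAD 0  → [2, 5]
ADD     → [7]
LOAD 0  → [7, 5]
STORE 1 → [7]
NEG     → [-7]

-7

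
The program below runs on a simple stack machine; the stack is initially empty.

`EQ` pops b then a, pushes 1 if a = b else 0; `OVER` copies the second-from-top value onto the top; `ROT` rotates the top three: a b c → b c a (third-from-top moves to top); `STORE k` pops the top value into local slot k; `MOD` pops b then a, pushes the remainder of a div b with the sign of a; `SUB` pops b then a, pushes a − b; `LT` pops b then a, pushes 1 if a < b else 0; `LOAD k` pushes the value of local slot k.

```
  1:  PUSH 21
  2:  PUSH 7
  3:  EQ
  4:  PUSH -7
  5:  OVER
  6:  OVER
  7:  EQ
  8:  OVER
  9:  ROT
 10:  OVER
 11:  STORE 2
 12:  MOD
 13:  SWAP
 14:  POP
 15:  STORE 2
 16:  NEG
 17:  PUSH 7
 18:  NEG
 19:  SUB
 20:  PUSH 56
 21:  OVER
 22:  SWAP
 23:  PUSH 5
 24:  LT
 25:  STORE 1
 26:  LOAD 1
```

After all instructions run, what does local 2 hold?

PUSH 21 -> 21
PUSH 7  -> 21 7
EQ      -> 0
PUSH -7 -> 0 -7
OVER    -> 0 -7 0
OVER    -> 0 -7 0 -7
EQ      -> 0 -7 0
OVER    -> 0 -7 0 -7
ROT     -> 0 0 -7 -7
OVER    -> 0 0 -7 -7 -7
STORE 2 -> 0 0 -7 -7
MOD     -> 0 0 0
SWAP    -> 0 0 0
POP     -> 0 0
STORE 2 -> 0
NEG     -> 0
PUSH 7  -> 0 7
NEG     -> 0 -7
SUB     -> 7
PUSH 56 -> 7 56
OVER    -> 7 56 7
SWAP    -> 7 7 56
PUSH 5  -> 7 7 56 5
LT      -> 7 7 0
STORE 1 -> 7 7
LOAD 1  -> 7 7 0

0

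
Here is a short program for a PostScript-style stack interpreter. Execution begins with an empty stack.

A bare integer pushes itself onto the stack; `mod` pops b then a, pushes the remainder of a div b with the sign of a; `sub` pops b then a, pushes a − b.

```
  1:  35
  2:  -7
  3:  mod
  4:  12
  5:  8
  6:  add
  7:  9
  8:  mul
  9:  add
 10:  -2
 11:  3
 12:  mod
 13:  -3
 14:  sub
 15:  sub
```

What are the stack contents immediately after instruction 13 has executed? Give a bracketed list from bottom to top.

35  → [35]
-7  → [35, -7]
mod → [0]
12  → [0, 12]
8   → [0, 12, 8]
add → [0, 20]
9   → [0, 20, 9]
mul → [0, 180]
add → [180]
-2  → [180, -2]
3   → [180, -2, 3]
mod → [180, -2]
-3  → [180, -2, -3]

[180, -2, -3]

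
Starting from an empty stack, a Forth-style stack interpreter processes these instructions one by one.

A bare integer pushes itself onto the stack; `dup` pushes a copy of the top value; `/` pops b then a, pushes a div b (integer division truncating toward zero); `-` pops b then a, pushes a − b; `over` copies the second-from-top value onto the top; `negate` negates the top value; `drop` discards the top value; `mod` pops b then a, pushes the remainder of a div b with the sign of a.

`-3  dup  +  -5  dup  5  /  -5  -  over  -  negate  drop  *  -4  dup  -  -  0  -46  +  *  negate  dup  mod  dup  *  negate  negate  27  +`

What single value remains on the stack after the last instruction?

-3     : -3
dup    : -3 -3
+      : -6
-5     : -6 -5
dup    : -6 -5 -5
5      : -6 -5 -5 5
/      : -6 -5 -1
-5     : -6 -5 -1 -5
-      : -6 -5 4
over   : -6 -5 4 -5
-      : -6 -5 9
negate : -6 -5 -9
drop   : -6 -5
*      : 30
-4     : 30 -4
dup    : 30 -4 -4
-      : 30 0
-      : 30
0      : 30 0
-46    : 30 0 -46
+      : 30 -46
*      : -1380
negate : 1380
dup    : 1380 1380
mod    : 0
dup    : 0 0
*      : 0
negate : 0
negate : 0
27     : 0 27
+      : 27

27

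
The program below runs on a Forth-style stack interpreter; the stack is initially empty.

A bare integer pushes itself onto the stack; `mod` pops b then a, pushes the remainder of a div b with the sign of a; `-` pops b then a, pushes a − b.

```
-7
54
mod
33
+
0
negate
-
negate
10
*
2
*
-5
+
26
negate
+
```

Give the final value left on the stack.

-7      [-7]
54      [-7, 54]
mod     [-7]
33      [-7, 33]
+       [26]
0       [26, 0]
negate  [26, 0]
-       [26]
negate  [-26]
10      [-26, 10]
*       [-260]
2       [-260, 2]
*       [-520]
-5      [-520, -5]
+       [-525]
26      [-525, 26]
negate  [-525, -26]
+       [-551]

-551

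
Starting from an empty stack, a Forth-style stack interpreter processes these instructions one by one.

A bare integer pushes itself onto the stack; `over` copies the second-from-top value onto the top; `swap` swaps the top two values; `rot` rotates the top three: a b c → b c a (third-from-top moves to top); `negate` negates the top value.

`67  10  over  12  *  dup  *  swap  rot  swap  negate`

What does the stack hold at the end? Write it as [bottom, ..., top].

[646416, 67, -10]

67     -> 67
10     -> 67 10
over   -> 67 10 67
12     -> 67 10 67 12
*      -> 67 10 804
dup    -> 67 10 804 804
*      -> 67 10 646416
swap   -> 67 646416 10
rot    -> 646416 10 67
swap   -> 646416 67 10
negate -> 646416 67 -10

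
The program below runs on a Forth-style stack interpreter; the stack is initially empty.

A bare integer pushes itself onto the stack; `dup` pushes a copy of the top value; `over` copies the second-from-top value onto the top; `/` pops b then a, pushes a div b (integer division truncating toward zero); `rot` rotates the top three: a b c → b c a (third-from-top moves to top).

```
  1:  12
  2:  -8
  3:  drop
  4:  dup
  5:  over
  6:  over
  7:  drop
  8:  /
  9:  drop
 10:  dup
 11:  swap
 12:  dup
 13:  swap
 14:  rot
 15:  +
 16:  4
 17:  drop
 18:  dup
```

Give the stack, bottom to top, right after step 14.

[12, 12, 12]

12   : 12
-8   : 12 -8
drop : 12
dup  : 12 12
over : 12 12 12
over : 12 12 12 12
drop : 12 12 12
/    : 12 1
drop : 12
dup  : 12 12
swap : 12 12
dup  : 12 12 12
swap : 12 12 12
rot  : 12 12 12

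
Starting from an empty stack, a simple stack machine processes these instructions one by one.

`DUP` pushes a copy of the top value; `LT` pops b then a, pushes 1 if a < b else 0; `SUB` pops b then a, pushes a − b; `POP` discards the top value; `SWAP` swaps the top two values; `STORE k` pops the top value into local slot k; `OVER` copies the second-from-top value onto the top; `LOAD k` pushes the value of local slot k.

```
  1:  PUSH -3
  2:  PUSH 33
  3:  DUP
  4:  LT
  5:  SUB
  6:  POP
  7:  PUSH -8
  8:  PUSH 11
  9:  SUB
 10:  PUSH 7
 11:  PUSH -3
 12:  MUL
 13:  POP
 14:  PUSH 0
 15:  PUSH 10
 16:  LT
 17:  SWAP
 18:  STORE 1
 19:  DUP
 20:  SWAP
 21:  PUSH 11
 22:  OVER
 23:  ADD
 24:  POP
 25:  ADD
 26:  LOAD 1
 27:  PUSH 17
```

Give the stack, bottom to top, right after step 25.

[2]

PUSH -3  [-3]
PUSH 33  [-3, 33]
DUP      [-3, 33, 33]
LT       [-3, 0]
SUB      [-3]
POP      []
PUSH -8  [-8]
PUSH 11  [-8, 11]
SUB      [-19]
PUSH 7   [-19, 7]
PUSH -3  [-19, 7, -3]
MUL      [-19, -21]
POP      [-19]
PUSH 0   [-19, 0]
PUSH 10  [-19, 0, 10]
LT       [-19, 1]
SWAP     [1, -19]
STORE 1  [1]
DUP      [1, 1]
SWAP     [1, 1]
PUSH 11  [1, 1, 11]
OVER     [1, 1, 11, 1]
ADD      [1, 1, 12]
POP      [1, 1]
ADD      [2]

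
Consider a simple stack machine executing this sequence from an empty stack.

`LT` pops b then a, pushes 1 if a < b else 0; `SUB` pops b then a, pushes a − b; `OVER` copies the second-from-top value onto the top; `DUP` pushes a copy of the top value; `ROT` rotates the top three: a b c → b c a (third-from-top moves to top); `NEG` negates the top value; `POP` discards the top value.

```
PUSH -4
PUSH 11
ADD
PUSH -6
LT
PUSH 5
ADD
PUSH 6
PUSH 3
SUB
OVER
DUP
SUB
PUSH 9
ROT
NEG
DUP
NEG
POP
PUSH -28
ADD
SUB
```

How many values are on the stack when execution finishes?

3

PUSH -4  → [-4]
PUSH 11  → [-4, 11]
ADD      → [7]
PUSH -6  → [7, -6]
LT       → [0]
PUSH 5   → [0, 5]
ADD      → [5]
PUSH 6   → [5, 6]
PUSH 3   → [5, 6, 3]
SUB      → [5, 3]
OVER     → [5, 3, 5]
DUP      → [5, 3, 5, 5]
SUB      → [5, 3, 0]
PUSH 9   → [5, 3, 0, 9]
ROT      → [5, 0, 9, 3]
NEG      → [5, 0, 9, -3]
DUP      → [5, 0, 9, -3, -3]
NEG      → [5, 0, 9, -3, 3]
POP      → [5, 0, 9, -3]
PUSH -28 → [5, 0, 9, -3, -28]
ADD      → [5, 0, 9, -31]
SUB      → [5, 0, 40]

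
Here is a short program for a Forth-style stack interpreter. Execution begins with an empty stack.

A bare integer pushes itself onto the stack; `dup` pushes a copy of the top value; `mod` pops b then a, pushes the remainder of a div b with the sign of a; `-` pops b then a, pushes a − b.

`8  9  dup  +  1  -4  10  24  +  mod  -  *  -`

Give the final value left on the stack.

-82

8   : [8]
9   : [8, 9]
dup : [8, 9, 9]
+   : [8, 18]
1   : [8, 18, 1]
-4  : [8, 18, 1, -4]
10  : [8, 18, 1, -4, 10]
24  : [8, 18, 1, -4, 10, 24]
+   : [8, 18, 1, -4, 34]
mod : [8, 18, 1, -4]
-   : [8, 18, 5]
*   : [8, 90]
-   : [-82]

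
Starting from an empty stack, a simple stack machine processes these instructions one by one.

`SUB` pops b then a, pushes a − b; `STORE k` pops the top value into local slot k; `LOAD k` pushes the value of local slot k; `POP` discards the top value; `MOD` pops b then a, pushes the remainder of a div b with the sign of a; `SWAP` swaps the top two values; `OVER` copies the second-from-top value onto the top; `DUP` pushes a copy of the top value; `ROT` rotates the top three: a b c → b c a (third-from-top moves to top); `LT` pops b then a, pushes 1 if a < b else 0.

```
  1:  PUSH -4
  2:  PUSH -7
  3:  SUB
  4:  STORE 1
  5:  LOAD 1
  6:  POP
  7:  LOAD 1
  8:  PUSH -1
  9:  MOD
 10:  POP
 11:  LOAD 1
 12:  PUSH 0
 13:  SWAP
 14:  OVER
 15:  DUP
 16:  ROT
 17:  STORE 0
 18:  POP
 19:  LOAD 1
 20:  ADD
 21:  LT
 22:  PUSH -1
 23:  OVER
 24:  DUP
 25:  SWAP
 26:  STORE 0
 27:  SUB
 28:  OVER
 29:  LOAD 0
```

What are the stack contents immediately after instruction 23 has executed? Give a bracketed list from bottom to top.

PUSH -4  -4
PUSH -7  -4 -7
SUB      3
STORE 1  (empty)
LOAD 1   3
POP      (empty)
LOAD 1   3
PUSH -1  3 -1
MOD      0
POP      (empty)
LOAD 1   3
PUSH 0   3 0
SWAP     0 3
OVER     0 3 0
DUP      0 3 0 0
ROT      0 0 0 3
STORE 0  0 0 0
POP      0 0
LOAD 1   0 0 3
ADD      0 3
LT       1
PUSH -1  1 -1
OVER     1 -1 1

[1, -1, 1]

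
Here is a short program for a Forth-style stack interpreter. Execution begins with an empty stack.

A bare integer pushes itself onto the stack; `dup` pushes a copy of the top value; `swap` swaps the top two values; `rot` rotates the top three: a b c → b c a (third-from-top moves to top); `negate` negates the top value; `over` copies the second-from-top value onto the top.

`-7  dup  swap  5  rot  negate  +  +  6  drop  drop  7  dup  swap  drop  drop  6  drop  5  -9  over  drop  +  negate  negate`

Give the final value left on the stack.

-4

-7     : -7
dup    : -7 -7
swap   : -7 -7
5      : -7 -7 5
rot    : -7 5 -7
negate : -7 5 7
+      : -7 12
+      : 5
6      : 5 6
drop   : 5
drop   : (empty)
7      : 7
dup    : 7 7
swap   : 7 7
drop   : 7
drop   : (empty)
6      : 6
drop   : (empty)
5      : 5
-9     : 5 -9
over   : 5 -9 5
drop   : 5 -9
+      : -4
negate : 4
negate : -4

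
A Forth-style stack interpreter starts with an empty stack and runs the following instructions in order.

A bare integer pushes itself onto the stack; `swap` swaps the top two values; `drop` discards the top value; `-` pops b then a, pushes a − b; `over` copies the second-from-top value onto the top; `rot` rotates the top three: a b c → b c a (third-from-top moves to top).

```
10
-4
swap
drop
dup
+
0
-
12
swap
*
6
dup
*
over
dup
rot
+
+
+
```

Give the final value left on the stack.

-252

10   : 10
-4   : 10 -4
swap : -4 10
drop : -4
dup  : -4 -4
+    : -8
0    : -8 0
-    : -8
12   : -8 12
swap : 12 -8
*    : -96
6    : -96 6
dup  : -96 6 6
*    : -96 36
over : -96 36 -96
dup  : -96 36 -96 -96
rot  : -96 -96 -96 36
+    : -96 -96 -60
+    : -96 -156
+    : -252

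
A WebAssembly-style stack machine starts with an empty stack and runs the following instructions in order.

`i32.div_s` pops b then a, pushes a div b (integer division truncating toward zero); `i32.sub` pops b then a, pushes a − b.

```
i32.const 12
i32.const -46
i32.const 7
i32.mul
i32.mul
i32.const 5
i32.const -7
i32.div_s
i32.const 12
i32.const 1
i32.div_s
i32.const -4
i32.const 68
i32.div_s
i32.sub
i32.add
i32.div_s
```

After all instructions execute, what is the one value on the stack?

-322

i32.const 12   12
i32.const -46  12 -46
i32.const 7    12 -46 7
i32.mul        12 -322
i32.mul        -3864
i32.const 5    -3864 5
i32.const -7   -3864 5 -7
i32.div_s      -3864 0
i32.const 12   -3864 0 12
i32.const 1    -3864 0 12 1
i32.div_s      -3864 0 12
i32.const -4   -3864 0 12 -4
i32.const 68   -3864 0 12 -4 68
i32.div_s      -3864 0 12 0
i32.sub        -3864 0 12
i32.add        -3864 12
i32.div_s      -322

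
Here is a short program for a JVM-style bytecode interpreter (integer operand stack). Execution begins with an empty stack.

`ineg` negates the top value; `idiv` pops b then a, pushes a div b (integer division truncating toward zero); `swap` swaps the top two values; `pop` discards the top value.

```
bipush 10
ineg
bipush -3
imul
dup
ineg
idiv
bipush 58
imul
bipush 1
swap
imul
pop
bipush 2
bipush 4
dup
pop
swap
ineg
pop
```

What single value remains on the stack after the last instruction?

4

bipush 10 : [10]
ineg      : [-10]
bipush -3 : [-10, -3]
imul      : [30]
dup       : [30, 30]
ineg      : [30, -30]
idiv      : [-1]
bipush 58 : [-1, 58]
imul      : [-58]
bipush 1  : [-58, 1]
swap      : [1, -58]
imul      : [-58]
pop       : []
bipush 2  : [2]
bipush 4  : [2, 4]
dup       : [2, 4, 4]
pop       : [2, 4]
swap      : [4, 2]
ineg      : [4, -2]
pop       : [4]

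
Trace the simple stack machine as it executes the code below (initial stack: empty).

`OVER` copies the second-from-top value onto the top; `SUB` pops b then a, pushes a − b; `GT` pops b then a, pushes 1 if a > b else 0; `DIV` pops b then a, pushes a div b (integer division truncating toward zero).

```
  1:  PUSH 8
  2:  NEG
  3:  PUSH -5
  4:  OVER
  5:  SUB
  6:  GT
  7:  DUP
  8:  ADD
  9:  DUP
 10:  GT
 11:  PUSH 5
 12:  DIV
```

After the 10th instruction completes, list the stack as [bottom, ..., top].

PUSH 8   [8]
NEG      [-8]
PUSH -5  [-8, -5]
OVER     [-8, -5, -8]
SUB      [-8, 3]
GT       [0]
DUP      [0, 0]
ADD      [0]
DUP      [0, 0]
GT       [0]

[0]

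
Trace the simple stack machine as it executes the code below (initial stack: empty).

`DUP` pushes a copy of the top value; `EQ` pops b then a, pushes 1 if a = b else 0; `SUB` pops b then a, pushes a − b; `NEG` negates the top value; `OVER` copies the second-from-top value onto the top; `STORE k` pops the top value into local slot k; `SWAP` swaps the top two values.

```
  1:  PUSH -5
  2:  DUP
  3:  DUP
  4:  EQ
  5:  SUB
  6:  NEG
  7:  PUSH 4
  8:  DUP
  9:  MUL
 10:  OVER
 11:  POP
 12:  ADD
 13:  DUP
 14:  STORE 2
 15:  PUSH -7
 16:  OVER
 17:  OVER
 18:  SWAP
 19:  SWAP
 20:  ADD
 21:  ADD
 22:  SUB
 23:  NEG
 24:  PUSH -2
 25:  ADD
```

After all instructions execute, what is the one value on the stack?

-16

PUSH -5 → -5
DUP     → -5 -5
DUP     → -5 -5 -5
EQ      → -5 1
SUB     → -6
NEG     → 6
PUSH 4  → 6 4
DUP     → 6 4 4
MUL     → 6 16
OVER    → 6 16 6
POP     → 6 16
ADD     → 22
DUP     → 22 22
STORE 2 → 22
PUSH -7 → 22 -7
OVER    → 22 -7 22
OVER    → 22 -7 22 -7
SWAP    → 22 -7 -7 22
SWAP    → 22 -7 22 -7
ADD     → 22 -7 15
ADD     → 22 8
SUB     → 14
NEG     → -14
PUSH -2 → -14 -2
ADD     → -16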